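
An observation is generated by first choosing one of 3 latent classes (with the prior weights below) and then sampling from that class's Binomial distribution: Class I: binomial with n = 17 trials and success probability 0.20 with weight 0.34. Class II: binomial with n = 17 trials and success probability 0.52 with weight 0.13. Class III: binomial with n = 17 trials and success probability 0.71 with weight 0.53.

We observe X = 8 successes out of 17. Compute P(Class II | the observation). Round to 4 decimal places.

By Bayes' theorem, P(k | x) = P(Z=k) f_k(x) / Σ_j P(Z=j) f_j(x).
Binomial probabilities:
  L_I = 0.00835285
  L_II = 0.175785
  L_III = 0.0227737
Unnormalised posteriors:
  P(Z=I)·L_I = 0.34 × 0.00835285 = 0.00283997
  P(Z=II)·L_II = 0.13 × 0.175785 = 0.0228521
  P(Z=III)·L_III = 0.53 × 0.0227737 = 0.0120701
Marginal: 0.00283997 + 0.0228521 + 0.0120701 = 0.0377621
So the posterior for Class II is 0.0228521 / 0.0377621 ≈ 0.6052.

0.6052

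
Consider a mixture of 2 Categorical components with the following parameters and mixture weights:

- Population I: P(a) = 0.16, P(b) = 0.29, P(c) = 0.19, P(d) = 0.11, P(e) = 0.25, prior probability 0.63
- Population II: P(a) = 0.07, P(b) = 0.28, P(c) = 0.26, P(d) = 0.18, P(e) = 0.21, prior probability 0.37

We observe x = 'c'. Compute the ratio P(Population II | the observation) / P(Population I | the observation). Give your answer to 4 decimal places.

Only the two components matter; the odds are (P(Z=i) f_i(x)) / (P(Z=j) f_j(x)).
Component likelihoods at x = 'c':
  p_I = P(c | comp) = 0.19
  p_II = P(c | comp) = 0.26
Odds = (0.37/0.63) × (0.26/0.19) = 0.587302 × 1.36842 ≈ 0.8037

0.8037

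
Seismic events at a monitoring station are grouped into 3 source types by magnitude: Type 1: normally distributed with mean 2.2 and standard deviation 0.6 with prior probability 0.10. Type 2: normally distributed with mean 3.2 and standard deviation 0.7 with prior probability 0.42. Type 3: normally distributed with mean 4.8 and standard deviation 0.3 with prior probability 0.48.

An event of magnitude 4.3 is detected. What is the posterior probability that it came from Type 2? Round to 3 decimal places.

Apply Bayes' rule: the posterior for each component is proportional to its prior times its likelihood at x.
Component likelihoods at x = 4.3:
  p_1 = (1/(0.6·√(2π)))·exp(−(4.3−2.2)²/(2·0.6²)) = 0.664904·exp(-6.12500) = 0.00145447
  p_2 = (1/(0.7·√(2π)))·exp(−(4.3−3.2)²/(2·0.7²)) = 0.569918·exp(-1.23469) = 0.165803
  p_3 = (1/(0.3·√(2π)))·exp(−(4.3−4.8)²/(2·0.3²)) = 1.329808·exp(-1.38889) = 0.33159
Prior × likelihood for each component:
  w_1·p_1 = 0.10 × 0.00145447 = 0.000145447
  w_2·p_2 = 0.42 × 0.165803 = 0.0696371
  w_3·p_3 = 0.48 × 0.33159 = 0.159163
Sum: 0.000145447 + 0.0696371 + 0.159163 = 0.228946
Responsibility of Type 2: 0.0696371 / 0.228946 ≈ 0.304

0.304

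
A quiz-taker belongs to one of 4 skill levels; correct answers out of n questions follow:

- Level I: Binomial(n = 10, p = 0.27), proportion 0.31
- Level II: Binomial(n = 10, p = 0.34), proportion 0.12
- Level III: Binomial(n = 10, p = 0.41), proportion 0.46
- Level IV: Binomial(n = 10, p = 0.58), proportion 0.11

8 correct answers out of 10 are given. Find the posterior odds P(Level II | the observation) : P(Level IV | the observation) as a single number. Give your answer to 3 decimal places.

The posterior odds equal the prior odds times the likelihood ratio: (π_i/π_j)·(f_i(x)/f_j(x)).
Binomial probabilities:
  L_I = 0.00067728
  L_II = 0.00350051
  L_III = 0.012508
  L_IV = 0.101656
Posterior odds = (π_II·L_II) / (π_IV·L_IV) = (0.12·0.00350051) / (0.11·0.101656) = 0.000420062 / 0.0111822 ≈ 0.038

0.038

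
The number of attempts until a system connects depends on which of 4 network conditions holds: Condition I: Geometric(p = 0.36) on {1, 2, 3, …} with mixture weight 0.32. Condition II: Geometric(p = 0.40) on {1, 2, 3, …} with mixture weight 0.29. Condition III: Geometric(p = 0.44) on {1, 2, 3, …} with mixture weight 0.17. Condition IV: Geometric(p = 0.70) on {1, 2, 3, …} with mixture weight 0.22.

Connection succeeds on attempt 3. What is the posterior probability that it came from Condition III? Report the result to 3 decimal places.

Posterior ∝ prior × likelihood, so P(k | x) ∝ P(Z=k) f_k(x); normalise over all components.
Evaluate each component's likelihood at the observed value:
  L_I = 0.36·(1−0.36)^2 = 0.36·0.4096 = 0.147456
  L_II = 0.40·(1−0.40)^2 = 0.40·0.36 = 0.144
  L_III = 0.44·(1−0.44)^2 = 0.44·0.3136 = 0.137984
  L_IV = 0.70·(1−0.70)^2 = 0.70·0.09 = 0.063
Weight by the priors:
  P(Z=I)·L_I = 0.32 × 0.147456 = 0.0471859
  P(Z=II)·L_II = 0.29 × 0.144 = 0.04176
  P(Z=III)·L_III = 0.17 × 0.137984 = 0.0234573
  P(Z=IV)·L_IV = 0.22 × 0.063 = 0.01386
Marginal: 0.0471859 + 0.04176 + 0.0234573 + 0.01386 = 0.126263
Responsibility of Condition III: 0.0234573 / 0.126263 ≈ 0.186

0.186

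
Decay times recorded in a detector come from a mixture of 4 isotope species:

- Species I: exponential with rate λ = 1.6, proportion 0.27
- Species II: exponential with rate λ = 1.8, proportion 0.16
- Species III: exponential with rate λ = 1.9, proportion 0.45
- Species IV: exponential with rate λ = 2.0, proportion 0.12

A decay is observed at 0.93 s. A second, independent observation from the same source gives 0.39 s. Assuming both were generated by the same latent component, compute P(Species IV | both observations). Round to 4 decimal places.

P(component k | x) = w_k·f_k(x) / marginal(x), where marginal(x) = Σ_j w_j·f_j(x).
Since both observations come from the same component, the likelihood for component k is f_k(x₁)·f_k(x₂).
  L_I = [0.361318] × [0.857275] = 0.309749
  L_II = [0.337492] × [0.892068] = 0.301066
  L_III = [0.324605] × [0.90561] = 0.293966
  L_IV = [0.311345] × [0.916812] = 0.285445
Prior × likelihood for each component:
  w_I·L_I = 0.27 × 0.309749 = 0.0836323
  w_II·L_II = 0.16 × 0.301066 = 0.0481705
  w_III·L_III = 0.45 × 0.293966 = 0.132285
  w_IV·L_IV = 0.12 × 0.285445 = 0.0342534
Sum: 0.0836323 + 0.0481705 + 0.132285 + 0.0342534 = 0.298341
P(Species IV | x) ≈ 0.1148

0.1148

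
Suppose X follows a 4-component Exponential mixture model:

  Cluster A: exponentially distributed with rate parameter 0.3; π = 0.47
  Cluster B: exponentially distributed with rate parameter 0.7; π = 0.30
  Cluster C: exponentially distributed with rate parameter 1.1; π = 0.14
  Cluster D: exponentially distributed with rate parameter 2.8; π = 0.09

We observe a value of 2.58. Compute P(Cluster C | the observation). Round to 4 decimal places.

Posterior ∝ prior × likelihood, so P(k | x) ∝ π_k f_k(x); normalise over all components.
Exponential densities:
  p_A = 0.3·e^(−0.3·2.58) = 0.3·e^(−0.7740) = 0.138349
  p_B = 0.7·e^(−0.7·2.58) = 0.7·e^(−1.8060) = 0.115017
  p_C = 1.1·e^(−1.1·2.58) = 1.1·e^(−2.8380) = 0.0643969
  p_D = 2.8·e^(−2.8·2.58) = 2.8·e^(−7.2240) = 0.00204087
Weight by the priors:
  π_A·p_A = 0.47 × 0.138349 = 0.0650242
  π_B·p_B = 0.30 × 0.115017 = 0.0345051
  π_C·p_C = 0.14 × 0.0643969 = 0.00901557
  π_D·p_D = 0.09 × 0.00204087 = 0.000183678
Evidence: 0.0650242 + 0.0345051 + 0.00901557 + 0.000183678 = 0.108729
P(Cluster C | 2.58) ≈ 0.0829

0.0829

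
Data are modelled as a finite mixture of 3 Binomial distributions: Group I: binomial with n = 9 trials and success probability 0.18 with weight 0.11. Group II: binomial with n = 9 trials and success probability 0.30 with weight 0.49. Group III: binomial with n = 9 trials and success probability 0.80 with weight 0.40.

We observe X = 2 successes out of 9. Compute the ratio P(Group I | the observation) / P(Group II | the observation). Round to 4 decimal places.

Since P(k|x) ∝ π_k f_k(x), the posterior odds are π_i f_i(x) / (π_j f_j(x)).
Component likelihoods at x = 2 successes out of 9:
  p_I = 0.290767
  p_II = 0.266828
  p_III = 0.000294912
0.0319843 / 0.130746 ≈ 0.2446

0.2446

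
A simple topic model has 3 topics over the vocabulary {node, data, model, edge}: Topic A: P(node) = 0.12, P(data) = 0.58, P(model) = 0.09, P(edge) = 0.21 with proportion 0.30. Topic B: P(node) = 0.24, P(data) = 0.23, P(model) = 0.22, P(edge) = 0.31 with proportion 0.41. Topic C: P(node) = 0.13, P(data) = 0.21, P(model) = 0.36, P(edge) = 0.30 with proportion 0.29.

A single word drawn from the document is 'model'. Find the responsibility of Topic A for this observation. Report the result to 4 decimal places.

0.1218

By Bayes' theorem, P(k | x) = P(Z=k) f_k(x) / Σ_j P(Z=j) f_j(x).
Evaluate each component's likelihood at the observed value:
  p_A = P(model | comp) = 0.09
  p_B = P(model | comp) = 0.22
  p_C = P(model | comp) = 0.36
Weight by the priors:
  P(Z=A)·p_A = 0.30 × 0.09 = 0.027
  P(Z=B)·p_B = 0.41 × 0.22 = 0.0902
  P(Z=C)·p_C = 0.29 × 0.36 = 0.1044
Sum: 0.027 + 0.0902 + 0.1044 = 0.2216
Responsibility of Topic A: 0.027 / 0.2216 ≈ 0.1218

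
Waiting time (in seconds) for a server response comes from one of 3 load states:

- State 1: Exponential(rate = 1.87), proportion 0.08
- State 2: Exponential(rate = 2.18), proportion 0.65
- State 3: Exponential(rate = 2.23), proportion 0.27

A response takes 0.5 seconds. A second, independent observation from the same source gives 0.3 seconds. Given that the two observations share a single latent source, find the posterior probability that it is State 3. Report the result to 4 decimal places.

0.2723

By Bayes' theorem, P(k | x) = π_k f_k(x) / Σ_j π_j f_j(x).
Since both observations come from the same component, the likelihood for component k is f_k(x₁)·f_k(x₂).
  f_1 = [0.734136] × [1.06709] = 0.783391
  f_2 = [0.732952] × [1.13352] = 0.830813
  f_3 = [0.731251] × [1.14225] = 0.835273
Weight by the priors:
  π_1·f_1 = 0.08 × 0.783391 = 0.0626713
  π_2·f_2 = 0.65 × 0.830813 = 0.540029
  π_3·f_3 = 0.27 × 0.835273 = 0.225524
Normaliser: 0.0626713 + 0.540029 + 0.225524 = 0.828224
P(State 3 | data) ≈ 0.2723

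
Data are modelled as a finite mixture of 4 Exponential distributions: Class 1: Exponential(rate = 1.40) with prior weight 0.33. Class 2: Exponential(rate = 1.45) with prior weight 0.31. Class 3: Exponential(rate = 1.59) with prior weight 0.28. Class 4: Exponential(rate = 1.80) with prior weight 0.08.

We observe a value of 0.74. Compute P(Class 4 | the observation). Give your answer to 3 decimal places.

0.077

Apply Bayes' rule: the posterior for each component is proportional to its prior times its likelihood at x.
Component likelihoods at x = 0.74:
  f_1 = 0.49682
  f_2 = 0.495872
  f_3 = 0.490237
  f_4 = 0.475108
Weight by the priors:
  P(Z=1)·f_1 = 0.33 × 0.49682 = 0.163951
  P(Z=2)·f_2 = 0.31 × 0.495872 = 0.15372
  P(Z=3)·f_3 = 0.28 × 0.490237 = 0.137266
  P(Z=4)·f_4 = 0.08 × 0.475108 = 0.0380086
Sum: 0.163951 + 0.15372 + 0.137266 + 0.0380086 = 0.492946
So the posterior for Class 4 is 0.0380086 / 0.492946 ≈ 0.077.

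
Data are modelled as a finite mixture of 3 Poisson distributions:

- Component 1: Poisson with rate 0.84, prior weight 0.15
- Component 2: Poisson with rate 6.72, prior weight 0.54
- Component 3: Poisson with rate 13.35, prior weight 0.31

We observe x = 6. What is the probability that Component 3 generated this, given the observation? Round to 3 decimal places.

0.044

The responsibility of component k is π_k f_k(x) divided by Σ_j π_j f_j(x).
Component likelihoods at x = 6:
  f_1 = e^(−0.84)·0.84^6/6! = 0.000210638
  f_2 = e^(−6.72)·6.72^6/6! = 0.154321
  f_3 = e^(−13.35)·13.35^6/6! = 0.0125234
Multiply by the mixture weights:
  π_1·f_1 = 0.15 × 0.000210638 = 3.15956e-05
  π_2·f_2 = 0.54 × 0.154321 = 0.0833332
  π_3·f_3 = 0.31 × 0.0125234 = 0.00388227
Marginal: 3.15956e-05 + 0.0833332 + 0.00388227 = 0.087247
Responsibility of Component 3: 0.00388227 / 0.087247 ≈ 0.044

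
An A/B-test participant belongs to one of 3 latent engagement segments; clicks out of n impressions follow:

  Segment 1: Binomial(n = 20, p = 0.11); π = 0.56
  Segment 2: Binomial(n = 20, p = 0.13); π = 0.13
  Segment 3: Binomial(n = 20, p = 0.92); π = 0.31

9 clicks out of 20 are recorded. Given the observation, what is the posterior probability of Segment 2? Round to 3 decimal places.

0.448

Apply Bayes' rule: the posterior for each component is proportional to its prior times its likelihood at x.
Evaluate each component's likelihood at the observed value:
  L_1 = 0.000109908
  L_2 = 0.000384953
  L_3 = 6.81218e-08
Multiply by the mixture weights:
  π_1·L_1 = 0.56 × 0.000109908 = 6.15486e-05
  π_2·L_2 = 0.13 × 0.000384953 = 5.00439e-05
  π_3·L_3 = 0.31 × 6.81218e-08 = 2.11178e-08
Denominator: 6.15486e-05 + 5.00439e-05 + 2.11178e-08 = 0.000111614
Responsibility of Segment 2: 5.00439e-05 / 0.000111614 ≈ 0.448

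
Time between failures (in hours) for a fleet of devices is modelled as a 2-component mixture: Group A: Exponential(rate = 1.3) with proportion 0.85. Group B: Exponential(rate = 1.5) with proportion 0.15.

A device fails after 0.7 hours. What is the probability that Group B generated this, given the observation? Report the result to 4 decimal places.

0.1504

Apply Bayes' rule: the posterior for each component is proportional to its prior times its likelihood at x.
Evaluate each component's likelihood at the observed value:
  f_A = 1.3·e^(−1.3·0.7) = 1.3·e^(−0.9100) = 0.523281
  f_B = 1.5·e^(−1.5·0.7) = 1.5·e^(−1.0500) = 0.524907
Weight by the priors:
  P(Z=A)·f_A = 0.85 × 0.523281 = 0.444789
  P(Z=B)·f_B = 0.15 × 0.524907 = 0.078736
Denominator: 0.444789 + 0.078736 = 0.523525
P(Group B | the observation) ≈ 0.1504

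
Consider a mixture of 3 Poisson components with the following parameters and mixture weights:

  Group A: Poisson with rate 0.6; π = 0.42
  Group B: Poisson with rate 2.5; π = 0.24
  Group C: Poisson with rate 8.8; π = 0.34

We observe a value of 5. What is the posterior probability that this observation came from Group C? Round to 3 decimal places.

0.582

Apply Bayes' rule: the posterior for each component is proportional to its prior times its likelihood at x.
Poisson probabilities:
  f_A = e^(−0.6)·0.6^5/5! = 0.00035563
  f_B = e^(−2.5)·2.5^5/5! = 0.0668009
  f_C = e^(−8.8)·8.8^5/5! = 0.0662889
Multiply by the mixture weights:
  P(Z=A)·f_A = 0.42 × 0.00035563 = 0.000149365
  P(Z=B)·f_B = 0.24 × 0.0668009 = 0.0160322
  P(Z=C)·f_C = 0.34 × 0.0662889 = 0.0225382
Sum: 0.000149365 + 0.0160322 + 0.0225382 = 0.0387198
P(Group C | data) ≈ 0.582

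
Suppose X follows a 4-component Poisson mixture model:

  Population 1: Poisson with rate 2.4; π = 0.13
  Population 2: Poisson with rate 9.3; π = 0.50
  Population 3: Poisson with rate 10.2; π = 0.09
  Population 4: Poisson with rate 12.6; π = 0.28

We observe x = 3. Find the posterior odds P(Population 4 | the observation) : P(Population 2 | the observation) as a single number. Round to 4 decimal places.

The posterior odds equal the prior odds times the likelihood ratio: (π_i/π_j)·(f_i(x)/f_j(x)).
Component likelihoods at x = 3:
  L_1 = e^(−2.4)·2.4^3/3! = 0.209014
  L_2 = e^(−9.3)·9.3^3/3! = 0.0122563
  L_3 = e^(−10.2)·10.2^3/3! = 0.00657424
  L_4 = e^(−12.6)·12.6^3/3! = 0.00112422
Posterior odds = (π_4·L_4) / (π_2·L_2) = (0.28·0.00112422) / (0.50·0.0122563) = 0.000314781 / 0.00612814 ≈ 0.0514

0.0514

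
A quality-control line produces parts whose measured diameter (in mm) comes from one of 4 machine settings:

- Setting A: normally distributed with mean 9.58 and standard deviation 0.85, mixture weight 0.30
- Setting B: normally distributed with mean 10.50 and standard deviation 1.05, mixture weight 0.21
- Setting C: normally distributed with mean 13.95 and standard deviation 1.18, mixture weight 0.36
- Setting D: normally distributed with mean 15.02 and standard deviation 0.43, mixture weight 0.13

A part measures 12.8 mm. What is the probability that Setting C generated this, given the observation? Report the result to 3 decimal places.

0.911

P(component k | x) = π_k·f_k(x) / marginal(x), where marginal(x) = Σ_j π_j·f_j(x).
Component likelihoods at x = 12.8 mm:
  L_A = (1/(0.85·√(2π)))·exp(−(12.8−9.58)²/(2·0.85²)) = 0.469344·exp(-7.17536) = 0.000359146
  L_B = (1/(1.05·√(2π)))·exp(−(12.8−10.50)²/(2·1.05²)) = 0.379945·exp(-2.39909) = 0.0344991
  L_C = (1/(1.18·√(2π)))·exp(−(12.8−13.95)²/(2·1.18²)) = 0.338087·exp(-0.47490) = 0.210272
  L_D = (1/(0.43·√(2π)))·exp(−(12.8−15.02)²/(2·0.43²)) = 0.927773·exp(-13.32720) = 1.51186e-06
Multiply by the mixture weights:
  π_A·L_A = 0.30 × 0.000359146 = 0.000107744
  π_B·L_B = 0.21 × 0.0344991 = 0.00724481
  π_C·L_C = 0.36 × 0.210272 = 0.075698
  π_D·L_D = 0.13 × 1.51186e-06 = 1.96541e-07
Marginal: 0.000107744 + 0.00724481 + 0.075698 + 1.96541e-07 = 0.0830507
Responsibility of Setting C: 0.075698 / 0.0830507 ≈ 0.911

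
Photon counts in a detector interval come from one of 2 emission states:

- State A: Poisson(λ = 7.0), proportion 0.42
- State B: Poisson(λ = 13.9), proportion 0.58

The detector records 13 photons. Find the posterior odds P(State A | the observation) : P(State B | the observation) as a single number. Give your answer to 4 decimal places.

0.0963

Posterior odds = (π_i f_i(x)) / (π_j f_j(x)); the normalising sum cancels.
Component likelihoods at x = 13 photons:
  L_A = e^(−7.0)·7.0^13/13! = 0.0141884
  L_B = e^(−13.9)·13.9^13/13! = 0.106713
Odds = (0.42/0.58) × (0.0141884/0.106713) = 0.724138 × 0.132958 ≈ 0.0963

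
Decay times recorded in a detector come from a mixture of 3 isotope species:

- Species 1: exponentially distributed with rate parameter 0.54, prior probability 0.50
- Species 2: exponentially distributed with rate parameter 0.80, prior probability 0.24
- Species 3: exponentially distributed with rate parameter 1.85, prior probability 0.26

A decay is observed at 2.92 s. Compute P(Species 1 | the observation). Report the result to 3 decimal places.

0.729

The responsibility of component k is π_k f_k(x) divided by Σ_j π_j f_j(x).
Evaluate each component's likelihood at the observed value:
  L_1 = 0.111583
  L_2 = 0.077371
  L_3 = 0.00833898
Prior × likelihood for each component:
  π_1·L_1 = 0.50 × 0.111583 = 0.0557915
  π_2·L_2 = 0.24 × 0.077371 = 0.018569
  π_3·L_3 = 0.26 × 0.00833898 = 0.00216813
Denominator: 0.0557915 + 0.018569 + 0.00216813 = 0.0765287
P(Species 1 | the observation) ≈ 0.729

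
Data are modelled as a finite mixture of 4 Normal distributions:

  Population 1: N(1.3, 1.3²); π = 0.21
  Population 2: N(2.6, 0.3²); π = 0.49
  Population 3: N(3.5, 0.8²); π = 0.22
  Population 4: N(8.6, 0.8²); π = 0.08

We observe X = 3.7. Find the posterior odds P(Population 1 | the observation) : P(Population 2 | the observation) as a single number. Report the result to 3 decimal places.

14.946

The posterior odds equal the prior odds times the likelihood ratio: (π_i/π_j)·(f_i(x)/f_j(x)).
Component likelihoods at x = 3.7:
  f_1 = (1/(1.3·√(2π)))·exp(−(3.7−1.3)²/(2·1.3²)) = 0.306879·exp(-1.70414) = 0.05583
  f_2 = (1/(0.3·√(2π)))·exp(−(3.7−2.6)²/(2·0.3²)) = 1.329808·exp(-6.72222) = 0.0016009
  f_3 = (1/(0.8·√(2π)))·exp(−(3.7−3.5)²/(2·0.8²)) = 0.498678·exp(-0.03125) = 0.483335
  f_4 = (1/(0.8·√(2π)))·exp(−(3.7−8.6)²/(2·0.8²)) = 0.498678·exp(-18.75781) = 3.55964e-09
Posterior odds = (π_1·f_1) / (π_2·f_2) = (0.21·0.05583) / (0.49·0.0016009) = 0.0117243 / 0.000784442 ≈ 14.946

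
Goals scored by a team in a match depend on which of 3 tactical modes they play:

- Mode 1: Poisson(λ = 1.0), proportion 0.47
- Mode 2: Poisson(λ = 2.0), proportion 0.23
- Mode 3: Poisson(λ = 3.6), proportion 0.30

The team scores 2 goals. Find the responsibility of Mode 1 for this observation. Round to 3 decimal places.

P(component k | x) = P(Z=k)·f_k(x) / marginal(x), where marginal(x) = Σ_j P(Z=j)·f_j(x).
Poisson probabilities:
  p_1 = e^(−1.0)·1.0^2/2! = 0.18394
  p_2 = e^(−2.0)·2.0^2/2! = 0.270671
  p_3 = e^(−3.6)·3.6^2/2! = 0.177058
Unnormalised posteriors:
  P(Z=1)·p_1 = 0.47 × 0.18394 = 0.0864517
  P(Z=2)·p_2 = 0.23 × 0.270671 = 0.0622542
  P(Z=3)·p_3 = 0.30 × 0.177058 = 0.0531173
Sum: 0.0864517 + 0.0622542 + 0.0531173 = 0.201823
Responsibility of Mode 1: 0.0864517 / 0.201823 ≈ 0.428

0.428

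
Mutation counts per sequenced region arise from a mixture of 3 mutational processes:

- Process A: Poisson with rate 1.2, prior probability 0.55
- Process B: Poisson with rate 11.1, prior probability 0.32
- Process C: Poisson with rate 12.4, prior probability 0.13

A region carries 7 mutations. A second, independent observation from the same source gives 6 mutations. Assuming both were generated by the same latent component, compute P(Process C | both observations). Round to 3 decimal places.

Posterior ∝ prior × likelihood, so P(k | x) ∝ P(Z=k) f_k(x); normalise over all components.
Since both observations come from the same component, the likelihood for component k is f_k(x₁)·f_k(x₂).
  f_A = [e^(−1.2)·1.2^7/7! = 0.000214134] × [0.00124911] = 2.67477e-07
  f_B = [e^(−11.1)·11.1^7/7! = 0.0622532] × [0.0392588] = 0.00244398
  f_C = [e^(−12.4)·12.4^7/7! = 0.0368358] × [0.0207944] = 0.000765977
Unnormalised posteriors:
  P(Z=A)·f_A = 0.55 × 2.67477e-07 = 1.47112e-07
  P(Z=B)·f_B = 0.32 × 0.00244398 = 0.000782075
  P(Z=C)·f_C = 0.13 × 0.000765977 = 9.9577e-05
Denominator: 1.47112e-07 + 0.000782075 + 9.9577e-05 = 0.000881799
So the posterior for Process C is 9.9577e-05 / 0.000881799 ≈ 0.113.

0.113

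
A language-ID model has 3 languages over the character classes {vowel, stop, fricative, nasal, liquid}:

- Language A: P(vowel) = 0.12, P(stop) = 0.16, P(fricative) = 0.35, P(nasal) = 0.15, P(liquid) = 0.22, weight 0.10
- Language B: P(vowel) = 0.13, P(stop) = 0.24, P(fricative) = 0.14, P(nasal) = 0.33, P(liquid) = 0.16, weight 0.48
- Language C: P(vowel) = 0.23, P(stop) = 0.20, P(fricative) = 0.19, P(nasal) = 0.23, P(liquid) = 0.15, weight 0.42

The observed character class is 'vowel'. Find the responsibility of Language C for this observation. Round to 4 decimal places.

P(component k | x) = π_k·f_k(x) / marginal(x), where marginal(x) = Σ_j π_j·f_j(x).
Evaluate each component's likelihood at the observed value:
  f_A = 0.12
  f_B = 0.13
  f_C = 0.23
Unnormalised posteriors:
  π_A·f_A = 0.10 × 0.12 = 0.012
  π_B·f_B = 0.48 × 0.13 = 0.0624
  π_C·f_C = 0.42 × 0.23 = 0.0966
Marginal: 0.012 + 0.0624 + 0.0966 = 0.171
Responsibility of Language C: 0.0966 / 0.171 ≈ 0.5649

0.5649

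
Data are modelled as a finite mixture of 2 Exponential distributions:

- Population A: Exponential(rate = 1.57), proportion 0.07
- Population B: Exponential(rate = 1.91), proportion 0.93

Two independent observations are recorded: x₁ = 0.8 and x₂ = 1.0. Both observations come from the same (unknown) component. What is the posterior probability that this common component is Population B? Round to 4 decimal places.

0.9143

P(component k | x) = w_k·f_k(x) / marginal(x), where marginal(x) = Σ_j w_j·f_j(x).
Since both observations come from the same component, the likelihood for component k is f_k(x₁)·f_k(x₂).
  L_A = [1.57·e^(−1.57·0.8) = 1.57·e^(−1.2560) = 0.447122] × [0.326631] = 0.146044
  L_B = [1.91·e^(−1.91·0.8) = 1.91·e^(−1.5280) = 0.414411] × [0.282834] = 0.117209
Prior × likelihood for each component:
  w_A·L_A = 0.07 × 0.146044 = 0.0102231
  w_B·L_B = 0.93 × 0.117209 = 0.109005
Sum: 0.0102231 + 0.109005 = 0.119228
So the posterior for Population B is 0.109005 / 0.119228 ≈ 0.9143.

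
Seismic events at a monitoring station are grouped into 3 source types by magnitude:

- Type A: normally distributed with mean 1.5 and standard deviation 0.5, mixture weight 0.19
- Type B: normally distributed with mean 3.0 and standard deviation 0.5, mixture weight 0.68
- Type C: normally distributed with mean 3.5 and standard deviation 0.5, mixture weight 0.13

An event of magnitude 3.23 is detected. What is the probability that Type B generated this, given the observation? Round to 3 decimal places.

0.844

Posterior ∝ prior × likelihood, so P(k | x) ∝ P(Z=k) f_k(x); normalise over all components.
Evaluate each component's likelihood at the observed value:
  L_A = (1/(0.5·√(2π)))·exp(−(3.23−1.5)²/(2·0.5²)) = 0.797885·exp(-5.98580) = 0.00200604
  L_B = (1/(0.5·√(2π)))·exp(−(3.23−3.0)²/(2·0.5²)) = 0.797885·exp(-0.10580) = 0.717781
  L_C = (1/(0.5·√(2π)))·exp(−(3.23−3.5)²/(2·0.5²)) = 0.797885·exp(-0.14580) = 0.689636
Unnormalised posteriors:
  P(Z=A)·L_A = 0.19 × 0.00200604 = 0.000381148
  P(Z=B)·L_B = 0.68 × 0.717781 = 0.488091
  P(Z=C)·L_C = 0.13 × 0.689636 = 0.0896527
Marginal: 0.000381148 + 0.488091 + 0.0896527 = 0.578125
P(Type B | the observation) ≈ 0.844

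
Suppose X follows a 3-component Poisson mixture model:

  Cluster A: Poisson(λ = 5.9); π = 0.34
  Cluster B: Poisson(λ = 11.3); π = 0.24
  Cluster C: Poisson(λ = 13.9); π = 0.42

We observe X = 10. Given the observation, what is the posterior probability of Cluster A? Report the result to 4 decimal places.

0.1887

Apply Bayes' rule: the posterior for each component is proportional to its prior times its likelihood at x.
Component likelihoods at x = 10:
  p_A = 0.0385851
  p_B = 0.115743
  p_C = 0.0681854
Multiply by the mixture weights:
  w_A·p_A = 0.34 × 0.0385851 = 0.0131189
  w_B·p_B = 0.24 × 0.115743 = 0.0277783
  w_C·p_C = 0.42 × 0.0681854 = 0.0286379
Denominator: 0.0131189 + 0.0277783 + 0.0286379 = 0.0695351
P(Cluster A | 10) ≈ 0.1887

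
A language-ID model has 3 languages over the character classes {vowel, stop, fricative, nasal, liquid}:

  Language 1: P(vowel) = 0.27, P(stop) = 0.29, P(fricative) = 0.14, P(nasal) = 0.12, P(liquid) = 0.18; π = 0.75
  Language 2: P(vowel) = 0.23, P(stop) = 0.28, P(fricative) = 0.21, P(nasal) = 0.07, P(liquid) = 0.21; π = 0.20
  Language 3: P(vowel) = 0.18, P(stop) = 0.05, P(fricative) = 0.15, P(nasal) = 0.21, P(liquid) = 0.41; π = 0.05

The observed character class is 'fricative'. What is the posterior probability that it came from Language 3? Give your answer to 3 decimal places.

0.049

Posterior ∝ prior × likelihood, so P(k | x) ∝ P(Z=k) f_k(x); normalise over all components.
Component likelihoods at x = 'fricative':
  L_1 = P(fricative | comp) = 0.14
  L_2 = P(fricative | comp) = 0.21
  L_3 = P(fricative | comp) = 0.15
Prior × likelihood for each component:
  P(Z=1)·L_1 = 0.75 × 0.14 = 0.105
  P(Z=2)·L_2 = 0.20 × 0.21 = 0.042
  P(Z=3)·L_3 = 0.05 × 0.15 = 0.0075
Evidence: 0.105 + 0.042 + 0.0075 = 0.1545
Responsibility of Language 3: 0.0075 / 0.1545 ≈ 0.049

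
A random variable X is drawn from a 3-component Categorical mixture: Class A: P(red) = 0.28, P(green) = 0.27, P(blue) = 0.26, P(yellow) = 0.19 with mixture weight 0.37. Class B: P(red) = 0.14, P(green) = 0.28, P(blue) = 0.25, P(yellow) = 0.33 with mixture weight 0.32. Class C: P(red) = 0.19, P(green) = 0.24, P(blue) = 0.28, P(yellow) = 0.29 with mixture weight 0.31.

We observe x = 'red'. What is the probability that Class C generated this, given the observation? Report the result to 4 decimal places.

P(component k | x) = P(Z=k)·f_k(x) / marginal(x), where marginal(x) = Σ_j P(Z=j)·f_j(x).
Categorical probabilities:
  p_A = P(red | comp) = 0.28
  p_B = P(red | comp) = 0.14
  p_C = P(red | comp) = 0.19
Weight by the priors:
  P(Z=A)·p_A = 0.37 × 0.28 = 0.1036
  P(Z=B)·p_B = 0.32 × 0.14 = 0.0448
  P(Z=C)·p_C = 0.31 × 0.19 = 0.0589
Marginal: 0.1036 + 0.0448 + 0.0589 = 0.2073
So the posterior for Class C is 0.0589 / 0.2073 ≈ 0.2841.

0.2841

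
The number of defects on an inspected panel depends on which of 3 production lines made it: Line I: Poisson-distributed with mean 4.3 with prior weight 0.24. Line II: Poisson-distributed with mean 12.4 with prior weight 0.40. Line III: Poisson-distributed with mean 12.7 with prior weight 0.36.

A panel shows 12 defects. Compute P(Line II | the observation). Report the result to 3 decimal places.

0.528

P(component k | x) = π_k·f_k(x) / marginal(x), where marginal(x) = Σ_j π_j·f_j(x).
Component likelihoods at x = 12 defects:
  f_I = e^(−4.3)·4.3^12/12! = 0.00113193
  f_II = e^(−12.4)·12.4^12/12! = 0.113624
  f_III = e^(−12.7)·12.7^12/12! = 0.112142
Unnormalised posteriors:
  π_I·f_I = 0.24 × 0.00113193 = 0.000271662
  π_II·f_II = 0.40 × 0.113624 = 0.0454498
  π_III·f_III = 0.36 × 0.112142 = 0.0403711
Denominator: 0.000271662 + 0.0454498 + 0.0403711 = 0.0860925
P(Line II | 12 defects) = 0.0454498 / 0.0860925 ≈ 0.528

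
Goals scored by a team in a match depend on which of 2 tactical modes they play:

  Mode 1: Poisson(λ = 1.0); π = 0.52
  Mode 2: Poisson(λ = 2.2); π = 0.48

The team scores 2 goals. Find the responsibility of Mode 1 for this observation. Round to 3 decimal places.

0.426

The responsibility of component k is P(Z=k) f_k(x) divided by Σ_j P(Z=j) f_j(x).
Poisson probabilities:
  p_1 = e^(−1.0)·1.0^2/2! = 0.18394
  p_2 = e^(−2.2)·2.2^2/2! = 0.268144
Prior × likelihood for each component:
  P(Z=1)·p_1 = 0.52 × 0.18394 = 0.0956487
  P(Z=2)·p_2 = 0.48 × 0.268144 = 0.128709
Normaliser: 0.0956487 + 0.128709 = 0.224358
So the posterior for Mode 1 is 0.0956487 / 0.224358 ≈ 0.426.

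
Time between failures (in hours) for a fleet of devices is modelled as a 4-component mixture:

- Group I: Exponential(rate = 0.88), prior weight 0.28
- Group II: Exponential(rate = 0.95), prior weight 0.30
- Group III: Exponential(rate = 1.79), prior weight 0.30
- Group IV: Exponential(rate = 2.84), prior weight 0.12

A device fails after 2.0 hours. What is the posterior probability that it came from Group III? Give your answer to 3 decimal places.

0.148

By Bayes' theorem, P(k | x) = w_k f_k(x) / Σ_j w_j f_j(x).
Exponential densities:
  p_I = 0.151399
  p_II = 0.14209
  p_III = 0.0498975
  p_IV = 0.00969451
Multiply by the mixture weights:
  w_I·p_I = 0.28 × 0.151399 = 0.0423919
  w_II·p_II = 0.30 × 0.14209 = 0.0426271
  w_III·p_III = 0.30 × 0.0498975 = 0.0149692
  w_IV·p_IV = 0.12 × 0.00969451 = 0.00116334
Denominator: 0.0423919 + 0.0426271 + 0.0149692 + 0.00116334 = 0.101152
P(Group III | 2.0 hours) ≈ 0.148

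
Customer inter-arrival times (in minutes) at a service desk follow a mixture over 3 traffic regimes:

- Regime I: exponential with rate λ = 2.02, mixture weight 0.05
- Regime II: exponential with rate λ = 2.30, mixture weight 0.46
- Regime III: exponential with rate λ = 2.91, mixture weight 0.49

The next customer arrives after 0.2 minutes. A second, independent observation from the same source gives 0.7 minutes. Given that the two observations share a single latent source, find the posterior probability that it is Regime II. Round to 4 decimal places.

0.4779

Apply Bayes' rule: the posterior for each component is proportional to its prior times its likelihood at x.
Since both observations come from the same component, the likelihood for component k is f_k(x₁)·f_k(x₂).
  L_I = [1.34864] × [0.491201] = 0.662453
  L_II = [1.45195] × [0.459742] = 0.667523
  L_III = [1.62605] × [0.37952] = 0.617119
Unnormalised posteriors:
  w_I·L_I = 0.05 × 0.662453 = 0.0331227
  w_II·L_II = 0.46 × 0.667523 = 0.30706
  w_III·L_III = 0.49 × 0.617119 = 0.302388
Normaliser: 0.0331227 + 0.30706 + 0.302388 = 0.642571
P(Regime II | x) = 0.30706 / 0.642571 ≈ 0.4779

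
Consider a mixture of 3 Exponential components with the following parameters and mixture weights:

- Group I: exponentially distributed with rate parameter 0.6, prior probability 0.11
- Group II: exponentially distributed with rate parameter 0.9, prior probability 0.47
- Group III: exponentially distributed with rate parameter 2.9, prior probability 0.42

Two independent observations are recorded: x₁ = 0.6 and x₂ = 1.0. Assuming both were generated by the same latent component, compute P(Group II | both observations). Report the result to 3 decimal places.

0.647

By Bayes' theorem, P(k | x) = P(Z=k) f_k(x) / Σ_j P(Z=j) f_j(x).
Since both observations come from the same component, the likelihood for component k is f_k(x₁)·f_k(x₂).
  L_I = [0.418606] × [0.329287] = 0.137841
  L_II = [0.524473] × [0.365913] = 0.191911
  L_III = [0.509009] × [0.159567] = 0.0812212
Weight by the priors:
  P(Z=I)·L_I = 0.11 × 0.137841 = 0.0151626
  P(Z=II)·L_II = 0.47 × 0.191911 = 0.0901984
  P(Z=III)·L_III = 0.42 × 0.0812212 = 0.0341129
Denominator: 0.0151626 + 0.0901984 + 0.0341129 = 0.139474
P(Group II | x) = 0.0901984 / 0.139474 ≈ 0.647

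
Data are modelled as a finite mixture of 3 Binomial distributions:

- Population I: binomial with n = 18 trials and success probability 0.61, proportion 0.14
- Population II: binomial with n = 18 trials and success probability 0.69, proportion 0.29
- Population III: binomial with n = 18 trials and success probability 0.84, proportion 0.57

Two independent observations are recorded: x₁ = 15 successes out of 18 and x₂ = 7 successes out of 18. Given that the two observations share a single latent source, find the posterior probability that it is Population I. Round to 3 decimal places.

Apply Bayes' rule: the posterior for each component is proportional to its prior times its likelihood at x.
Since both observations come from the same component, the likelihood for component k is f_k(x₁)·f_k(x₂).
  L_I = [0.029163] × [0.0317522] = 0.000925989
  L_II = [0.0930061] × [0.00602112] = 0.000560001
  L_III = [0.244478] × [1.65207e-05] = 4.03895e-06
Prior × likelihood for each component:
  P(Z=I)·L_I = 0.14 × 0.000925989 = 0.000129638
  P(Z=II)·L_II = 0.29 × 0.000560001 = 0.0001624
  P(Z=III)·L_III = 0.57 × 4.03895e-06 = 2.3022e-06
Marginal: 0.000129638 + 0.0001624 + 2.3022e-06 = 0.000294341
So the posterior for Population I is 0.000129638 / 0.000294341 ≈ 0.440.

0.440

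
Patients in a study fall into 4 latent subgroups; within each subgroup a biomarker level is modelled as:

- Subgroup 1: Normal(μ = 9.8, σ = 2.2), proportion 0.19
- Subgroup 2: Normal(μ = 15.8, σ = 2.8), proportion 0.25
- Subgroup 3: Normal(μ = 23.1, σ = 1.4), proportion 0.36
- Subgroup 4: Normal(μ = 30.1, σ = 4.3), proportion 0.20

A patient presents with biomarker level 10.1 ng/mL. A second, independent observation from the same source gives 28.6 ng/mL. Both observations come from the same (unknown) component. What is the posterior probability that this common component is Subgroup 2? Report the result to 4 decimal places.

0.3630

By Bayes' theorem, P(k | x) = w_k f_k(x) / Σ_j w_j f_j(x).
Since both observations come from the same component, the likelihood for component k is f_k(x₁)·f_k(x₂).
  L_1 = [0.179659] × [2.51974e-17] = 4.52694e-18
  L_2 = [0.0179418] × [4.12874e-06] = 7.40769e-08
  L_3 = [5.38731e-20] × [0.000126883] = 6.83556e-24
  L_4 = [1.86135e-06] × [0.0873007] = 1.62497e-07
Unnormalised posteriors:
  w_1·L_1 = 0.19 × 4.52694e-18 = 8.60118e-19
  w_2·L_2 = 0.25 × 7.40769e-08 = 1.85192e-08
  w_3·L_3 = 0.36 × 6.83556e-24 = 2.4608e-24
  w_4·L_4 = 0.20 × 1.62497e-07 = 3.24993e-08
Marginal: 8.60118e-19 + 1.85192e-08 + 2.4608e-24 + 3.24993e-08 = 5.10186e-08
So the posterior for Subgroup 2 is 1.85192e-08 / 5.10186e-08 ≈ 0.3630.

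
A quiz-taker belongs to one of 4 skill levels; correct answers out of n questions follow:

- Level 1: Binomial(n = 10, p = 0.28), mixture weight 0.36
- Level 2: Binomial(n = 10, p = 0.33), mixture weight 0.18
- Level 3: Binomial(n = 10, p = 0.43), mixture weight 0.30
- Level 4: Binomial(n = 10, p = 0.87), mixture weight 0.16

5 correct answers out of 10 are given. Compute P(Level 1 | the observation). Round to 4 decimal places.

0.2480

P(component k | x) = π_k·f_k(x) / marginal(x), where marginal(x) = Σ_j π_j·f_j(x).
Binomial probabilities:
  p_1 = 0.0839176
  p_2 = 0.133151
  p_3 = 0.222904
  p_4 = 0.00466352
Prior × likelihood for each component:
  π_1·p_1 = 0.36 × 0.0839176 = 0.0302103
  π_2·p_2 = 0.18 × 0.133151 = 0.0239672
  π_3·p_3 = 0.30 × 0.222904 = 0.0668711
  π_4·p_4 = 0.16 × 0.00466352 = 0.000746163
Marginal: 0.0302103 + 0.0239672 + 0.0668711 + 0.000746163 = 0.121795
P(Level 1 | x) = 0.0302103 / 0.121795 ≈ 0.2480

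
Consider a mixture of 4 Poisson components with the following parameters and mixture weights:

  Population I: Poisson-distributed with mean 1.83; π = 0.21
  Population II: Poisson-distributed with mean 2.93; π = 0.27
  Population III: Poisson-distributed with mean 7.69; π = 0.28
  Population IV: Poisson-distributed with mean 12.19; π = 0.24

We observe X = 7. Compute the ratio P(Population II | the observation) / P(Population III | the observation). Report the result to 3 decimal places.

0.131

Only the two components matter; the odds are (π_i f_i(x)) / (π_j f_j(x)).
Poisson probabilities:
  p_I = e^(−1.83)·1.83^7/7! = 0.0021876
  p_II = e^(−2.93)·2.93^7/7! = 0.0196408
  p_III = e^(−7.69)·7.69^7/7! = 0.144321
  p_IV = e^(−12.19)·12.19^7/7! = 0.0403223
0.00530303 / 0.0404099 ≈ 0.131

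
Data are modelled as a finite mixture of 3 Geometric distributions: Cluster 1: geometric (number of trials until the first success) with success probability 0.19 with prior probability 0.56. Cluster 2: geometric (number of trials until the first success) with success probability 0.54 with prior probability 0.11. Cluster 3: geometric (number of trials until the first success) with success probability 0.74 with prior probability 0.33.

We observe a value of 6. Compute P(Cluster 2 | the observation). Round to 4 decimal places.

Apply Bayes' rule: the posterior for each component is proportional to its prior times its likelihood at x.
Geometric probabilities:
  p_1 = 0.0662489
  p_2 = 0.011122
  p_3 = 0.000879222
Unnormalised posteriors:
  π_1·p_1 = 0.56 × 0.0662489 = 0.0370994
  π_2·p_2 = 0.11 × 0.011122 = 0.00122342
  π_3·p_3 = 0.33 × 0.000879222 = 0.000290143
Sum: 0.0370994 + 0.00122342 + 0.000290143 = 0.0386129
So the posterior for Cluster 2 is 0.00122342 / 0.0386129 ≈ 0.0317.

0.0317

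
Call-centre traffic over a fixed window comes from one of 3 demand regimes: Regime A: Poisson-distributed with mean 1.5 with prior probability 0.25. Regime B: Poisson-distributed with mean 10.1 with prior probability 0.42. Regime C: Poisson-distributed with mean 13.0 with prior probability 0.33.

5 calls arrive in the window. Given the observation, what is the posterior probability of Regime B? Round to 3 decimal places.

Posterior ∝ prior × likelihood, so P(k | x) ∝ π_k f_k(x); normalise over all components.
Component likelihoods at x = 5 calls:
  p_A = e^(−1.5)·1.5^5/5! = 0.01412
  p_B = e^(−10.1)·10.1^5/5! = 0.0359792
  p_C = e^(−13.0)·13.0^5/5! = 0.0069937
Prior × likelihood for each component:
  π_A·p_A = 0.25 × 0.01412 = 0.00352999
  π_B·p_B = 0.42 × 0.0359792 = 0.0151113
  π_C·p_C = 0.33 × 0.0069937 = 0.00230792
Evidence: 0.00352999 + 0.0151113 + 0.00230792 = 0.0209492
So the posterior for Regime B is 0.0151113 / 0.0209492 ≈ 0.721.

0.721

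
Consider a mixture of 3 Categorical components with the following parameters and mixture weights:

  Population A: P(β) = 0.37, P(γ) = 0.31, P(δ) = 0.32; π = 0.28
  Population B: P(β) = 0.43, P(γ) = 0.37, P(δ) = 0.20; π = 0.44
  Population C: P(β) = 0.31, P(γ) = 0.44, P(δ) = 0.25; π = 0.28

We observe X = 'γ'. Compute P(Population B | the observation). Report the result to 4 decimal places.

0.4367

Posterior ∝ prior × likelihood, so P(k | x) ∝ w_k f_k(x); normalise over all components.
Component likelihoods at x = 'γ':
  L_A = P(γ | comp) = 0.31
  L_B = P(γ | comp) = 0.37
  L_C = P(γ | comp) = 0.44
Unnormalised posteriors:
  w_A·L_A = 0.28 × 0.31 = 0.0868
  w_B·L_B = 0.44 × 0.37 = 0.1628
  w_C·L_C = 0.28 × 0.44 = 0.1232
Marginal: 0.0868 + 0.1628 + 0.1232 = 0.3728
So the posterior for Population B is 0.1628 / 0.3728 ≈ 0.4367.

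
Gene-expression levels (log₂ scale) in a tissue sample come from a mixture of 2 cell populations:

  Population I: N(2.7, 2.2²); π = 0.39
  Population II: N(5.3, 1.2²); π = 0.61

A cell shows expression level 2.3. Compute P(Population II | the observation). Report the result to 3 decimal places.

0.114

The responsibility of component k is P(Z=k) f_k(x) divided by Σ_j P(Z=j) f_j(x).
Evaluate each component's likelihood at the observed value:
  L_I = (1/(2.2·√(2π)))·exp(−(2.3−2.7)²/(2·2.2²)) = 0.181337·exp(-0.01653) = 0.178365
  L_II = (1/(1.2·√(2π)))·exp(−(2.3−5.3)²/(2·1.2²)) = 0.332452·exp(-3.12500) = 0.0146069
Prior × likelihood for each component:
  P(Z=I)·L_I = 0.39 × 0.178365 = 0.0695622
  P(Z=II)·L_II = 0.61 × 0.0146069 = 0.00891022
Denominator: 0.0695622 + 0.00891022 = 0.0784725
P(Population II | 2.3) ≈ 0.114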